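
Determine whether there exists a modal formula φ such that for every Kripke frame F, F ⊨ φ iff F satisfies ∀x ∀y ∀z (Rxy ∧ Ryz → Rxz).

The condition is transitivity. A defining modal formula is □p → □□p.
Suppose □p→□□p is valid. Take Rxy, Ryz and set V(p)={w : Rxw}. Then □p at x, so □□p at x, so □p at y, so p at z, i.e. Rxz.

Definable; □p → □□p defines it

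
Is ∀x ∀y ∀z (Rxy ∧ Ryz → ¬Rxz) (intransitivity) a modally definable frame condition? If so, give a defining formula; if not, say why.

Any modally definable frame class is closed under surjective bounded morphisms.
The 7-cycle (worlds a,b,c,d,e,f,g with a→b→c→d→e→f→g→a) is intransitive. Mapping every world to a single reflexive point • is a surjective bounded morphism; the reflexive point is not intransitive (R••∧R•• but R••).
So no modal formula (or set of formulas) defines exactly the intransitive frames.

No — not modally definable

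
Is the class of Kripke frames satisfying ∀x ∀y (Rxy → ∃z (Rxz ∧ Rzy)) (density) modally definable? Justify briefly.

This is a Sahlqvist condition; the C4 axiom □□q → □q defines it.

Yes — defined by □□q → □q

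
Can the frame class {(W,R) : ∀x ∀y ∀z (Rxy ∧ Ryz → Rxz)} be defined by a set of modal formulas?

This is a Sahlqvist condition; the 4 axiom □p → □□p defines it.
Suppose □p→□□p is valid. Take Rxy, Ryz and set V(p)={w : Rxw}. Then □p at x, so □□p at x, so □p at y, so p at z, i.e. Rxz.

Definable; □p → □□p defines it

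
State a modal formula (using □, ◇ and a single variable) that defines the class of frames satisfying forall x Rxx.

The condition is reflexivity. The T schema □ψ → ψ defines it.

□ψ → ψ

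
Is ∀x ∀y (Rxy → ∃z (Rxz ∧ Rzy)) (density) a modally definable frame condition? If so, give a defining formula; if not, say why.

Definable; □□r → □r defines it

The condition is density. A defining modal formula is □□r → □r.
Suppose □□r→□r is valid. Take Rxy and set V(r)={w : xR²w}. Then □□r at x, so □r at x, so r at y, i.e. ∃z(Rxz∧Rzy).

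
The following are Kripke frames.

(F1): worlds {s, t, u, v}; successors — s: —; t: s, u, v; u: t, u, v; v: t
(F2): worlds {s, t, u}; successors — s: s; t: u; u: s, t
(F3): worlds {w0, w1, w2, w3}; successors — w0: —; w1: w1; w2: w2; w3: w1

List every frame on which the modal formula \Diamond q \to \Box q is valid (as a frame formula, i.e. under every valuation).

(F3)

The schema corresponds to partial functionality: \forall x \forall y \forall z (Rxy \wedge Rxz \to y = z).
(F1): fails — t sees both s and u.
(F2): fails — u sees both s and t.
(F3): condition met.
Valid on: (F3).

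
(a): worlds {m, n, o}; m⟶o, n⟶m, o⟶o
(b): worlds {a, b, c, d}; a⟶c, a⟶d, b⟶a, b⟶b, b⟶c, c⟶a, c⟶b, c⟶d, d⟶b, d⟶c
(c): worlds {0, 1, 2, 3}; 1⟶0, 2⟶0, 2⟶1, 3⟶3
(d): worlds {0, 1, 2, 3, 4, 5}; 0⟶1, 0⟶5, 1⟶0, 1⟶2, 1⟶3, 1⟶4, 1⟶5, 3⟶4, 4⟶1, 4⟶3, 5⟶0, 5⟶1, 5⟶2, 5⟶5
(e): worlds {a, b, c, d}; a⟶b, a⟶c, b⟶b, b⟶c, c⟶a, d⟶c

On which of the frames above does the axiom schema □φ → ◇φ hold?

(a), (b), (e)

This is the axiom for seriality; its first-order frame correspondent is ∀x ∃y Rxy.
(a): satisfies the condition.
(b): satisfies the condition.
(c): fails — world 0 has no successor.
(d): fails — world 2 has no successor.
(e): satisfies the condition.
Valid on: (a), (b), (e).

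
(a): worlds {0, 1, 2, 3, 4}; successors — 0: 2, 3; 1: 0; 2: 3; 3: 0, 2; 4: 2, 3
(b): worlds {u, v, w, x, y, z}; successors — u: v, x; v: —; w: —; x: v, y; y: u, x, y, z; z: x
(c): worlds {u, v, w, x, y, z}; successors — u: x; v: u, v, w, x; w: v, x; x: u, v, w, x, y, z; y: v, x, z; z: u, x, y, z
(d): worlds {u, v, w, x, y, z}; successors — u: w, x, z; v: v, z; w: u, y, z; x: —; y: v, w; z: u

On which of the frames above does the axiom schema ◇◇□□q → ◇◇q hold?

(a), (c)

This is the axiom for a generalized confluence (Geach) condition; its first-order frame correspondent is ∀x ∀y (xR²y → ∃w (yR²w ∧ xR²w)).
(a): condition met.
(b): fails — uR²v but no t with vR²t and uR²t.
(c): condition met.
(d): fails — wR²x but no t with xR²t and wR²t.
Valid on: (a), (c).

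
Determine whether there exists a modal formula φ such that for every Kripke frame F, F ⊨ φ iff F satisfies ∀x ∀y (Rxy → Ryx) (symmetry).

Yes: it is symmetry, defined by the B schema q → □◇q.
Suppose q→□◇q is valid. Take Rxy and set V(q)={x}. Then q at x, so □◇q at x, so ◇q at y, so some z with Ryz has q; z=x, i.e. Ryx.

Yes, by q → □◇q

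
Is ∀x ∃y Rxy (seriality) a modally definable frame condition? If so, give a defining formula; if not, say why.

Yes, by □r → ◇r

Yes: it is seriality, defined by the D schema □r → ◇r.
Suppose □r→◇r is valid. At any x set V(r)=W. Then □r at x, so ◇r at x, so x has a successor.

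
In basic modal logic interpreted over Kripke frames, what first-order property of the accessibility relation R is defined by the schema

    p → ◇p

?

Reflexivity

This schema is equivalent to the T axiom □p → p.
Its frame correspondent is reflexivity — ∀x Rxx.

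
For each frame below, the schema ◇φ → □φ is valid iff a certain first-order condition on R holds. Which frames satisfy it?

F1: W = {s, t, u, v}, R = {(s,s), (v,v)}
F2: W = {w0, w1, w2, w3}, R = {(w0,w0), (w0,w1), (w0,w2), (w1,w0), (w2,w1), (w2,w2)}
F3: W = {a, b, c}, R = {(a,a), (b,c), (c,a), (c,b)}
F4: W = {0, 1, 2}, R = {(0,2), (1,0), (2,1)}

F1, F4

The schema corresponds to partial functionality: ∀x ∀y ∀z (Rxy ∧ Rxz → y = z).
F1: condition met.
F2: fails — w0 sees both w0 and w1.
F3: fails — c sees both a and b.
F4: condition met.
Valid on: F1, F4.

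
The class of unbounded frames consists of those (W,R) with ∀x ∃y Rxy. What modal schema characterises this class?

A defining formula is □q → ◇q (the D axiom).
Suppose □q→◇q is valid. At any x set V(q)=W. Then □q at x, so ◇q at x, so x has a successor.

□q → ◇q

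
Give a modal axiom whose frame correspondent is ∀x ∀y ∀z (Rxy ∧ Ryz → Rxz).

□p → □□p

The condition is transitivity. The 4 schema □p → □□p defines it.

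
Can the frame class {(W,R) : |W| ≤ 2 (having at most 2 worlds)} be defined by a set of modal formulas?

Not definable by any modal formula

Modal frame validity is preserved under disjoint unions.
Any modal formula valid on each of 3 disjoint one-world frames is valid on their disjoint union (validity is preserved under disjoint unions). Each one-world frame has |W|=1≤2, but the union has |W|=3.
So the class is not modally definable.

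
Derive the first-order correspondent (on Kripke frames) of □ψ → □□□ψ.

This is a Sahlqvist (Geach-type) schema ◇^0□^1ψ → □^3◇^0ψ.
Minimal-valuation argument: fix x; take any y with xR^0y and any z with xR^3z. Set V(ψ) to the set of worlds R-reachable from y in exactly 1 step. Then □^1ψ holds at y, so the antecedent holds at x; validity forces ◇^0ψ at z, giving a w with zR^0w and yR^1w.
First-order correspondent: ∀x ∀z (xR³z → ∃w (xRw ∧ z = w)).

∀x ∀z (xR³z → ∃w (xRw ∧ z = w))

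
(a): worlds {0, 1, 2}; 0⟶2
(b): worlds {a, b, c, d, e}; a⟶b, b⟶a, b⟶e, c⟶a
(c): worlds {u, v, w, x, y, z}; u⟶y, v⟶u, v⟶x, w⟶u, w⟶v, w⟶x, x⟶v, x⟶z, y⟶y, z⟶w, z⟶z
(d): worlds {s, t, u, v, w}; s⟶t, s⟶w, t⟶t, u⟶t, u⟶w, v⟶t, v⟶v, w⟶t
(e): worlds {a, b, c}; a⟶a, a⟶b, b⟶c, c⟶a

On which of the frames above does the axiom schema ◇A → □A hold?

This is the axiom for partial functionality; its first-order frame correspondent is ∀x ∀y ∀z (Rxy ∧ Rxz → y = z).
(a): satisfies the condition.
(b): fails — b sees both a and e.
(c): fails — v sees both u and x.
(d): fails — s sees both t and w.
(e): fails — a sees both a and b.
Valid on: (a).

(a)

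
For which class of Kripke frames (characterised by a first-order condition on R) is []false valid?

Emptiness of R

□⊥ is valid iff no world has any successor (otherwise □⊥ fails at any world with one).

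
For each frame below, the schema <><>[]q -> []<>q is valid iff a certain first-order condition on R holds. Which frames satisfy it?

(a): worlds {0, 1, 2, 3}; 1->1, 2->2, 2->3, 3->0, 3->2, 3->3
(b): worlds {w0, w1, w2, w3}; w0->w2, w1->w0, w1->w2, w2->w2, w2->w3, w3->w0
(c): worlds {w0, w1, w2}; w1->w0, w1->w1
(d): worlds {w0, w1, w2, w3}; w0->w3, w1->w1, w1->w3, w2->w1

The schema corresponds to a generalized confluence (Geach) condition: forall x forall y forall z ((x R^2 y & xRz) -> exists w (yRw & zRw)).
(a): fails — 2R²0, 2R2 but no w with 0Rw and 2Rw.
(b): fails — w0R²w3, w0Rw2 but no w with w3Rw and w2Rw.
(c): fails — w1R²w0, w1Rw0 but no w with w0Rw and w0Rw.
(d): fails — w1R²w1, w1Rw3 but no w with w1Rw and w3Rw.
Valid on no frame.

none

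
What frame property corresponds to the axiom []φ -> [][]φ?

transitivity

Suppose □φ→□□φ is valid. Take Rxy, Ryz and set V(φ)={w : Rxw}. Then □φ at x, so □□φ at x, so □φ at y, so φ at z, i.e. Rxz.
Conversely, on a frame with transitivity the schema holds at every world under every valuation.
So the correspondent is transitivity.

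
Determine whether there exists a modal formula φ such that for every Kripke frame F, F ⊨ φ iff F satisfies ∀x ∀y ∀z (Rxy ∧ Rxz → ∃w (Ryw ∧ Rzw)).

This is a Sahlqvist condition; the .2 axiom ◇□r → □◇r defines it.

Yes — defined by ◇□r → □◇r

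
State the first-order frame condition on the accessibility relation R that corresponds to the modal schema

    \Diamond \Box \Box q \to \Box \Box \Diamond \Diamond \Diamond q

\forall x \forall y \forall z ((xRy \wedge x R^2 z) \to \exists w (y R^2 w \wedge z R^3 w))

This is a Sahlqvist (Geach-type) schema ◇^1□^2q → □^2◇^3q.
First-order correspondent: \forall x \forall y \forall z ((xRy \wedge x R^2 z) \to \exists w (y R^2 w \wedge z R^3 w)).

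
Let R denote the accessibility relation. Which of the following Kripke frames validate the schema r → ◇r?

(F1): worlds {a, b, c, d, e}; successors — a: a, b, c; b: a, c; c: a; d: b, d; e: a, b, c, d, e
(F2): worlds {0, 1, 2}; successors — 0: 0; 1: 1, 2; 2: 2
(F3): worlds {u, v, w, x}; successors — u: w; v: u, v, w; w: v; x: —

This is the axiom for reflexivity; its first-order frame correspondent is ∀x Rxx.
(F1): fails — world b does not see itself.
(F2): ✓.
(F3): fails — world u does not see itself.

(F2)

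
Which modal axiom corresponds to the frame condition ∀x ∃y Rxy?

□ψ → ◇ψ

A defining formula is □ψ → ◇ψ (the D axiom).
Suppose □ψ→◇ψ is valid. At any x set V(ψ)=W. Then □ψ at x, so ◇ψ at x, so x has a successor.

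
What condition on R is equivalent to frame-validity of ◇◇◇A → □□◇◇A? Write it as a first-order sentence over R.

This is a Sahlqvist (Geach-type) schema ◇^3□^0A → □^2◇^2A.
First-order correspondent: ∀x ∀y ∀z ((xR³y ∧ xR²z) → ∃w (y = w ∧ zR²w)).

∀x ∀y ∀z ((xR³y ∧ xR²z) → ∃w (y = w ∧ zR²w))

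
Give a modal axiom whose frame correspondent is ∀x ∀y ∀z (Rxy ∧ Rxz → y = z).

This is partial functionality; the standard corresponding axiom is CD: ◇q → □q.

◇q → □q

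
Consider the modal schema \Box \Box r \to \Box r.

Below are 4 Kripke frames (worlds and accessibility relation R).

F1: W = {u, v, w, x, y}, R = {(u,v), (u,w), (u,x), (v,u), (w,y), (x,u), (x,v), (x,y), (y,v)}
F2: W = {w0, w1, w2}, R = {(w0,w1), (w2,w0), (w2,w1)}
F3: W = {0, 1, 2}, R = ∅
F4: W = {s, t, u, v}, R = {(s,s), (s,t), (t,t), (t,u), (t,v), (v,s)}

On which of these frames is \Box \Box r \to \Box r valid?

This is the axiom for density; its first-order frame correspondent is \forall x \forall y (Rxy \to \exists z (Rxz \wedge Rzy)).
F1: fails — Ruw but no z with Ruz and Rzw.
F2: fails — Rw0w1 but no z with Rw0z and Rzw1.
F3: holds.
F4: holds.
Valid on: F3, F4.

F3, F4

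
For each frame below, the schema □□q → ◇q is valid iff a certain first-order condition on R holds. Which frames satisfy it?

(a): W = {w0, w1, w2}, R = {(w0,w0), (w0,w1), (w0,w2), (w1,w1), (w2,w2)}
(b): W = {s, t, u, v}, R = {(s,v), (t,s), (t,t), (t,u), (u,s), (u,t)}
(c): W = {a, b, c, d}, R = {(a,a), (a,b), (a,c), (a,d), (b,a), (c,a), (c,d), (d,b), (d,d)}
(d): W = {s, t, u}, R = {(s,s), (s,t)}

(a), (c)

This is the axiom for a generalized confluence (Geach) condition; its first-order frame correspondent is ∀x ∃w (xR²w ∧ xRw).
(a): ✓.
(b): fails — at s but no w with sR²w and sRw.
(c): ✓.
(d): fails — at t but no w with tR²w and tRw.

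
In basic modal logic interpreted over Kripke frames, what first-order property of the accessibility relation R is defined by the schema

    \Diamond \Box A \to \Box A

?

Replacing A by ¬A and contraposing gives the equivalent schema ◇A → □◇A.
Suppose ◇A→□◇A is valid. Take Rxy, Rxz and set V(A)={y}. Then ◇A at x, so □◇A at x, so ◇A at z, so some w with Rzw has A; w=y, i.e. Rzy. By symmetry of the argument, Ryz.
Conversely, any frame satisfying \forall x \forall y \forall z (Rxy \wedge Rxz \to Ryz) validates the schema.
Frame condition: \forall x \forall y \forall z (Rxy \wedge Rxz \to Ryz).

the Euclidean property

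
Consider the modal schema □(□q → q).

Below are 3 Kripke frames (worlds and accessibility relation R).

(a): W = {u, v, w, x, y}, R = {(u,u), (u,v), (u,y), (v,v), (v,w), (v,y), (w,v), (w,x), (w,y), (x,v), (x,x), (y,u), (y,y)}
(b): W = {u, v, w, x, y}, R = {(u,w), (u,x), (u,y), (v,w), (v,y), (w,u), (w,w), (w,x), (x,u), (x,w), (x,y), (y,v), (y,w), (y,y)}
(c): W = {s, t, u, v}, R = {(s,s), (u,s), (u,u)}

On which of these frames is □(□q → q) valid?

(c)

The schema corresponds to shift-reflexivity: ∀x ∀y (Rxy → Ryy).
(a): fails — Rvw but not Rww.
(b): fails — Rwu but not Ruu.
(c): holds.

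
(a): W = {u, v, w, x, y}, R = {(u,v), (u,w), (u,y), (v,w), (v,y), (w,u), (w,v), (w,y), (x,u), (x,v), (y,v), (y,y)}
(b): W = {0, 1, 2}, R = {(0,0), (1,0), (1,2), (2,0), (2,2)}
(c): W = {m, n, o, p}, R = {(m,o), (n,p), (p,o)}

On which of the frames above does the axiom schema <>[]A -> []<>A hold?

(a), (b)

Frame correspondent (Sahlqvist): forall x forall y forall z (Rxy & Rxz -> exists w (Ryw & Rzw)) — i.e. convergence.
(a): satisfies the condition.
(b): satisfies the condition.
(c): fails — Rmo and Rmo but o and o have no common successor.
Valid on: (a), (b).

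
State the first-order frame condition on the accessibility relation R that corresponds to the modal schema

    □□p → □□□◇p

This is a Sahlqvist (Geach-type) schema ◇^0□^2p → □^3◇^1p.
Minimal-valuation argument: fix x; take any y with xR^0y and any z with xR^3z. Set V(p) to the set of worlds R-reachable from y in exactly 2 steps. Then □^2p holds at y, so the antecedent holds at x; validity forces ◇^1p at z, giving a w with zR^1w and yR^2w.
First-order correspondent: ∀x ∀z (xR³z → ∃w (xR²w ∧ zRw)).

∀x ∀z (xR³z → ∃w (xR²w ∧ zRw))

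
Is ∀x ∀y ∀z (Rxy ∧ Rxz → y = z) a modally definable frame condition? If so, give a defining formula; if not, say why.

The condition is partial functionality. A defining modal formula is ◇r → □r.
Suppose ◇r→□r is valid. Take Rxy, Rxz and set V(r)={y}. Then ◇r at x, so □r at x, so r at z, i.e. z=y.

Definable; ◇r → □r defines it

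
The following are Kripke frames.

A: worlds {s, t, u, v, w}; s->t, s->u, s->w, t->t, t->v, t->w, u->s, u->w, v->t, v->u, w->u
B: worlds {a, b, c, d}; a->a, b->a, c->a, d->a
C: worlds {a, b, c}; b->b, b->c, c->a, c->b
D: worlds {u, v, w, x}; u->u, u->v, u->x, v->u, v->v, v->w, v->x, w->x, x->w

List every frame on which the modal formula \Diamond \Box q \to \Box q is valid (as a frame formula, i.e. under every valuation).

B

This is the axiom for the Euclidean property; its first-order frame correspondent is \forall x \forall y \forall z (Rxy \wedge Rxz \to Ryz).
A: fails — Rsw and Rsw but not Rww.
B: ✓.
C: fails — Rbc and Rbc but not Rcc.
D: fails — Rux and Ruv but not Rxv.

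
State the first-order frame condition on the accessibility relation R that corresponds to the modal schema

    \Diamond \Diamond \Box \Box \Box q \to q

\forall x \forall y (x R^2 y \to \exists w (y R^3 w \wedge x = w))

This is a Sahlqvist (Geach-type) schema ◇^2□^3q → □^0◇^0q.
Minimal-valuation argument: fix x; take any y with xR^2y and any z with xR^0z. Set V(q) to the set of worlds R-reachable from y in exactly 3 steps. Then □^3q holds at y, so the antecedent holds at x; validity forces ◇^0q at z, giving a w with zR^0w and yR^3w.
First-order correspondent: \forall x \forall y (x R^2 y \to \exists w (y R^3 w \wedge x = w)).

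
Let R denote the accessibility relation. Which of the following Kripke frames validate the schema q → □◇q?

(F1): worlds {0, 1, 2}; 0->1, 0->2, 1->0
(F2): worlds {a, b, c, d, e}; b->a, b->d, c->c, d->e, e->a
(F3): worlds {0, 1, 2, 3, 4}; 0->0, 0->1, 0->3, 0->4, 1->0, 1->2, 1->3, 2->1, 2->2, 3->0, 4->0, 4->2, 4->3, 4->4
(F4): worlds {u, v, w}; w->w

The schema corresponds to symmetry: ∀x ∀y (Rxy → Ryx).
(F1): fails — R02 but not R20.
(F2): fails — Rea but not Rae.
(F3): fails — R43 but not R34.
(F4): condition met.
Valid on: (F4).

(F4)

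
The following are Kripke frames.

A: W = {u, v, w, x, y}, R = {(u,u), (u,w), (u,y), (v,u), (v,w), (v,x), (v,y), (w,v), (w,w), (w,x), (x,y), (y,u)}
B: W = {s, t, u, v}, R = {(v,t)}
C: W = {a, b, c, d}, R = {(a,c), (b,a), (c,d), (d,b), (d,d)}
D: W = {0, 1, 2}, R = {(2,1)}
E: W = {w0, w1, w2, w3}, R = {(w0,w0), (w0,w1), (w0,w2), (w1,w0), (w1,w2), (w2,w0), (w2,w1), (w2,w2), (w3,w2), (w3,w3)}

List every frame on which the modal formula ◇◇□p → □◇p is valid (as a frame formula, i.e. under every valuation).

The schema corresponds to a generalized confluence (Geach) condition: ∀x ∀y ∀z ((xR²y ∧ xRz) → ∃w (yRw ∧ zRw)).
A: fails — uR²w, uRy but no t with wRt and yRt.
B: condition met.
C: fails — bR²c, bRa but no w with cRw and aRw.
D: condition met.
E: condition met.
Valid on: B, D, E.

B, D, E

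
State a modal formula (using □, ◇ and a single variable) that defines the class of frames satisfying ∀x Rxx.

The condition is reflexivity. The T schema □q → q defines it.
Suppose □q→q is valid. At any x set V(q)={w : Rxw}. Then □q holds at x, so q holds at x, i.e. Rxx.

□q → q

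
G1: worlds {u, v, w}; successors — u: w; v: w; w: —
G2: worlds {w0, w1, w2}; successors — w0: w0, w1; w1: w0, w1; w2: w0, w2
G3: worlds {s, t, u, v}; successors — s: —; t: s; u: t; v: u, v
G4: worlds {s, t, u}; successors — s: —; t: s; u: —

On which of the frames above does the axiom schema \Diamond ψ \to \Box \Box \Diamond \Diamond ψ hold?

Frame correspondent (Sahlqvist): \forall x \forall y \forall z ((xRy \wedge x R^2 z) \to \exists w (y = w \wedge z R^2 w)) — i.e. a generalized confluence (Geach) condition.
G1: ✓.
G2: fails — w2Rw2, w2R²w0 but no w with w2=w and w0R²w.
G3: fails — uRt, uR²s but no w with t=w and sR²w.
G4: ✓.

G1, G4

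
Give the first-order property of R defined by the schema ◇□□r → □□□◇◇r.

This is a Sahlqvist (Geach-type) schema ◇^1□^2r → □^3◇^2r.
Minimal-valuation argument: fix x; take any y with xR^1y and any z with xR^3z. Set V(r) to the set of worlds R-reachable from y in exactly 2 steps. Then □^2r holds at y, so the antecedent holds at x; validity forces ◇^2r at z, giving a w with zR^2w and yR^2w.
First-order correspondent: ∀x ∀y ∀z ((xRy ∧ xR³z) → ∃w (yR²w ∧ zR²w)).

∀x ∀y ∀z ((xRy ∧ xR³z) → ∃w (yR²w ∧ zR²w))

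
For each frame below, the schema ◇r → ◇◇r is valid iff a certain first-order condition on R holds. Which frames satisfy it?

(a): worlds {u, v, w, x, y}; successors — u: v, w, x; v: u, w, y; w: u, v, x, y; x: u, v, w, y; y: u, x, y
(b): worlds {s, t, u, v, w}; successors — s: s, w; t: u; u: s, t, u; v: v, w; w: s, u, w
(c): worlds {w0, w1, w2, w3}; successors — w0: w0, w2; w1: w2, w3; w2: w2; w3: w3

Frame correspondent (Sahlqvist): ∀x ∀y (xRy → ∃w (y = w ∧ xR²w)) — i.e. a generalized confluence (Geach) condition.
(a): holds.
(b): holds.
(c): holds.
Valid on: (a), (b), (c).

(a), (b), (c)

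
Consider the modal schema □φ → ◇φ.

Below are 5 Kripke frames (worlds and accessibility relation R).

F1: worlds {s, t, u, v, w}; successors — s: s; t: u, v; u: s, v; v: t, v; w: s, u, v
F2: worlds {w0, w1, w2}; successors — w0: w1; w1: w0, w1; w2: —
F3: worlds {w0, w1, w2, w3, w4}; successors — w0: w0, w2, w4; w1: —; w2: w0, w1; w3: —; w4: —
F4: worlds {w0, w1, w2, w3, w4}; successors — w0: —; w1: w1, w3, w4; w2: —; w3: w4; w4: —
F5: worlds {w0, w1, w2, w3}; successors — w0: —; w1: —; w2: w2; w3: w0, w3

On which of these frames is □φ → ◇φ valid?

F1

Frame correspondent (Sahlqvist): ∀x ∃y Rxy — i.e. seriality.
F1: satisfies the condition.
F2: fails — world w2 has no successor.
F3: fails — world w1 has no successor.
F4: fails — world w0 has no successor.
F5: fails — world w0 has no successor.
Valid on: F1.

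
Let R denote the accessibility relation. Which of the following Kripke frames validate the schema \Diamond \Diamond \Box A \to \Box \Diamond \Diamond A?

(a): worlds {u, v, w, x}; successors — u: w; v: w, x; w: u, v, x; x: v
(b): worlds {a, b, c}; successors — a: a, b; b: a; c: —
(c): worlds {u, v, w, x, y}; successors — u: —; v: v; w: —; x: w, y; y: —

The schema corresponds to a generalized confluence (Geach) condition: \forall x \forall y \forall z ((x R^2 y \wedge xRz) \to \exists w (yRw \wedge z R^2 w)).
(a): fails — vR²x, vRx but no t with xRt and xR²t.
(b): holds.
(c): holds.
Valid on: (b), (c).

(b), (c)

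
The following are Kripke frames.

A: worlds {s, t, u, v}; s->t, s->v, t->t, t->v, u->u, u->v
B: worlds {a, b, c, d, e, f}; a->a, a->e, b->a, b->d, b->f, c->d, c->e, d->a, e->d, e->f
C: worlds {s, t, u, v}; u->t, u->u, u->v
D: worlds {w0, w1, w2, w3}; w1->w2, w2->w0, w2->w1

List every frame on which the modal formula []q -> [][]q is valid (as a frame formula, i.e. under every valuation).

The schema corresponds to transitivity: forall x forall y forall z (Rxy & Ryz -> Rxz).
A: condition met.
B: fails — Rcd and Rda but not Rca.
C: condition met.
D: fails — Rw1w2 and Rw2w0 but not Rw1w0.
Valid on: A, C.

A, C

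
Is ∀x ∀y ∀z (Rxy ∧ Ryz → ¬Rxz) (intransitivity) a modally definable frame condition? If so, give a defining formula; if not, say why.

Modal frame validity is preserved under surjective bounded morphisms.
The 5-cycle (worlds a,b,c,d,e with a→b→c→d→e→a) is intransitive. Mapping every world to a single reflexive point • is a surjective bounded morphism; the reflexive point is not intransitive (R••∧R•• but R••).
Hence intransitivity is not modally definable.

No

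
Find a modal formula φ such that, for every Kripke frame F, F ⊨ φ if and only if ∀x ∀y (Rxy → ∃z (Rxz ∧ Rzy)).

□□r → □r

This is density; the standard corresponding axiom is C4: □□r → □r.
Suppose □□r→□r is valid. Take Rxy and set V(r)={w : xR²w}. Then □□r at x, so □r at x, so r at y, i.e. ∃z(Rxz∧Rzy).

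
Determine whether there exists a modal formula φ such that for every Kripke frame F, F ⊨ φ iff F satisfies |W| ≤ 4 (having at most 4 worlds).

Modal frame validity is preserved under disjoint unions.
Any modal formula valid on each of 5 disjoint one-world frames is valid on their disjoint union (validity is preserved under disjoint unions). Each one-world frame has |W|=1≤4, but the union has |W|=5.
So the class is not modally definable.

No — not modally definable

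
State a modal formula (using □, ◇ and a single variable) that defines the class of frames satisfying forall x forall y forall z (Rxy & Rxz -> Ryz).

◇q → □◇q

The condition is the Euclidean property. The 5 schema ◇q → □◇q defines it.
Suppose ◇q→□◇q is valid. Take Rxy, Rxz and set V(q)={y}. Then ◇q at x, so □◇q at x, so ◇q at z, so some w with Rzw has q; w=y, i.e. Rzy. By symmetry of the argument, Ryz.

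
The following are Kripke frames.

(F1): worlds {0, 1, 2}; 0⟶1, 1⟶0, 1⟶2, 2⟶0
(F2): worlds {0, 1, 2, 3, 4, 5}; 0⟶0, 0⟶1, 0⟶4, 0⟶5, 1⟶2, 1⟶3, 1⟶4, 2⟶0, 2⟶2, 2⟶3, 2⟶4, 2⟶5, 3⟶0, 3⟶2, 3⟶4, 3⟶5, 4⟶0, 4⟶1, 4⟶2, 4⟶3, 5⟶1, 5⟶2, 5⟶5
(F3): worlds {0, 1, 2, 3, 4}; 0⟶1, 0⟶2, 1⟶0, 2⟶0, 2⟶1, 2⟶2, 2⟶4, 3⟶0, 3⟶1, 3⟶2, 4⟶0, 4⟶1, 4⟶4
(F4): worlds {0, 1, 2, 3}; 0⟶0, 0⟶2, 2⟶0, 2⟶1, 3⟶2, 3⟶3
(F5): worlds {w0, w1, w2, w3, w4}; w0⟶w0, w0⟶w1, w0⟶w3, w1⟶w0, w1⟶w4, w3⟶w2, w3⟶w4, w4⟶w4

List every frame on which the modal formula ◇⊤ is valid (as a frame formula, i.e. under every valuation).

(F1), (F2), (F3)

The schema corresponds to seriality: ∀x ∃y Rxy.
(F1): satisfies the condition.
(F2): satisfies the condition.
(F3): satisfies the condition.
(F4): fails — world 1 has no successor.
(F5): fails — world w2 has no successor.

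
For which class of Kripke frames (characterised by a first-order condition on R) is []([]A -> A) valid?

Suppose □(□A→A) is valid. Take Rxy and set V(A)={w : Ryw}. Then at y, □A holds; since □(□A→A) at x, □A→A at y, so A at y, i.e. Ryy.
Conversely, any frame satisfying forall x forall y (Rxy -> Ryy) validates the schema.
So the correspondent is shift-reflexivity.

Shift-reflexivity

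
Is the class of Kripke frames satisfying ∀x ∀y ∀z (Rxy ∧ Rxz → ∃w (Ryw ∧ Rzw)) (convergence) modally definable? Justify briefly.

Definable; ◇□p → □◇p defines it

This is a Sahlqvist condition; the .2 axiom ◇□p → □◇p defines it.
Suppose ◇□p→□◇p is valid. Take Rxy, Rxz and set V(p)={w : Ryw}. Then □p at y so ◇□p at x, so □◇p at x, so ◇p at z, giving w with Rzw and Ryw.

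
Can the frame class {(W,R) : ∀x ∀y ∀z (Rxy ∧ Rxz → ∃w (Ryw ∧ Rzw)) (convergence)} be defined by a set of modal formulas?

This is a Sahlqvist condition; the .2 axiom ◇□p → □◇p defines it.
Suppose ◇□p→□◇p is valid. Take Rxy, Rxz and set V(p)={w : Ryw}. Then □p at y so ◇□p at x, so □◇p at x, so ◇p at z, giving w with Rzw and Ryw.

Yes, by ◇□p → □◇p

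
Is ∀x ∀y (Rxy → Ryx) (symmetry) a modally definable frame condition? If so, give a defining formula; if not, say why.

Yes: it is symmetry, defined by the B schema q → □◇q.
Suppose q→□◇q is valid. Take Rxy and set V(q)={x}. Then q at x, so □◇q at x, so ◇q at y, so some z with Ryz has q; z=x, i.e. Ryx.

Yes — defined by q → □◇q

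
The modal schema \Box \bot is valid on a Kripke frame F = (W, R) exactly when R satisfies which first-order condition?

This is the Ver axiom.
It corresponds to emptiness of R: \forall x \forall y \neg Rxy.

emptiness of R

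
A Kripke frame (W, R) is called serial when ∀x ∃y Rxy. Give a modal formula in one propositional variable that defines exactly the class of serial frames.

□q → ◇q

A defining formula is □q → ◇q (the D axiom).
Suppose □q→◇q is valid. At any x set V(q)=W. Then □q at x, so ◇q at x, so x has a successor.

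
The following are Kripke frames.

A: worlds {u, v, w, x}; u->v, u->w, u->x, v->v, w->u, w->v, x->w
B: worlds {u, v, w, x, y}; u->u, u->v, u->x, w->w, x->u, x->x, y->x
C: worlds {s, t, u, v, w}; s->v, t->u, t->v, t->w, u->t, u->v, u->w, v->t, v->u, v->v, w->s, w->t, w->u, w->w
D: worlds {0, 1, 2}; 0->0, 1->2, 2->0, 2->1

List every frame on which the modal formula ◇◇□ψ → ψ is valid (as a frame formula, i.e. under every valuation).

none

Frame correspondent (Sahlqvist): ∀x ∀y (xR²y → ∃w (yRw ∧ x = w)) — i.e. a generalized confluence (Geach) condition.
A: fails — uR²u but no t with uRt and u=t.
B: fails — uR²v but no t with vRt and u=t.
C: fails — sR²t but no w* with tRw* and s=w*.
D: fails — 1R²0 but no w with 0Rw and 1=w.
Valid on no frame.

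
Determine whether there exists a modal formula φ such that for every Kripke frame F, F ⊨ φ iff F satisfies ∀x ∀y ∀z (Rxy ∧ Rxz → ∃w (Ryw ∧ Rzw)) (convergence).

Yes: it is convergence, defined by the .2 schema ◇□p → □◇p.
Suppose ◇□p→□◇p is valid. Take Rxy, Rxz and set V(p)={w : Ryw}. Then □p at y so ◇□p at x, so □◇p at x, so ◇p at z, giving w with Rzw and Ryw.

Definable; ◇□p → □◇p defines it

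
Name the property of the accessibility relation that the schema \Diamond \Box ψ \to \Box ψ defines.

This is frame-equivalent to ◇ψ → □◇ψ (substitute ¬ψ for ψ and contrapose).
Suppose ◇ψ→□◇ψ is valid. Take Rxy, Rxz and set V(ψ)={y}. Then ◇ψ at x, so □◇ψ at x, so ◇ψ at z, so some w with Rzw has ψ; w=y, i.e. Rzy. By symmetry of the argument, Ryz.
Conversely, on a frame with the Euclidean property the schema holds at every world under every valuation.
Frame condition: \forall x \forall y \forall z (Rxy \wedge Rxz \to Ryz).

the Euclidean property: \forall x \forall y \forall z (Rxy \wedge Rxz \to Ryz)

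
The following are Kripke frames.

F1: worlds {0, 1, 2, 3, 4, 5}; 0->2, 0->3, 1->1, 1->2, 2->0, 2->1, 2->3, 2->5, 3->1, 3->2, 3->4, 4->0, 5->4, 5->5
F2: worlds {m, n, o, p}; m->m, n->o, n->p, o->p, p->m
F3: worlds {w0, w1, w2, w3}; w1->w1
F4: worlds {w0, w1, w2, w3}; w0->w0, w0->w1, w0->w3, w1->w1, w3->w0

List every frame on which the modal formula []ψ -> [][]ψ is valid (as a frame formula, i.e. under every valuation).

Frame correspondent (Sahlqvist): forall x forall y forall z (Rxy & Ryz -> Rxz) — i.e. transitivity.
F1: fails — R34 and R40 but not R30.
F2: fails — Rop and Rpm but not Rom.
F3: condition met.
F4: fails — Rw3w0 and Rw0w1 but not Rw3w1.
Valid on: F3.

F3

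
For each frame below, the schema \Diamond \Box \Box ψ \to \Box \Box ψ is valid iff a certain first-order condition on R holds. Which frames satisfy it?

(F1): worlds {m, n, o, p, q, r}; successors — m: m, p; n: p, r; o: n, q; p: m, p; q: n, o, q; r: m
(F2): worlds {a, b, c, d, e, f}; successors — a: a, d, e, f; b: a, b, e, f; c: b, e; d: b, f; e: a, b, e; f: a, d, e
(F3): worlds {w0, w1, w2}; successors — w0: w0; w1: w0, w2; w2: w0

The schema corresponds to a generalized confluence (Geach) condition: \forall x \forall y \forall z ((xRy \wedge x R^2 z) \to \exists w (y R^2 w \wedge z = w)).
(F1): fails — oRn, oR²n but no w with nR²w and n=w.
(F2): condition met.
(F3): condition met.

(F2), (F3)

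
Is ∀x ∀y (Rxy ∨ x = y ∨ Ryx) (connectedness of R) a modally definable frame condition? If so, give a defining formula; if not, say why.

No

If a class were modally definable it would be closed under disjoint unions (Goldblatt–Thomason).
Take 2 disjoint single-world reflexive frames: each is trivially connected, but their disjoint union has 2 worlds with no edge between distinct components, so it is not connected.
So no modal formula (or set of formulas) defines exactly the connected frames.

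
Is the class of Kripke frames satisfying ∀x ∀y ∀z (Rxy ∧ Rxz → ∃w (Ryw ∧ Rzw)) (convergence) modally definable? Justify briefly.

Yes: it is convergence, defined by the .2 schema ◇□p → □◇p.
Suppose ◇□p→□◇p is valid. Take Rxy, Rxz and set V(p)={w : Ryw}. Then □p at y so ◇□p at x, so □◇p at x, so ◇p at z, giving w with Rzw and Ryw.

Yes — defined by ◇□p → □◇p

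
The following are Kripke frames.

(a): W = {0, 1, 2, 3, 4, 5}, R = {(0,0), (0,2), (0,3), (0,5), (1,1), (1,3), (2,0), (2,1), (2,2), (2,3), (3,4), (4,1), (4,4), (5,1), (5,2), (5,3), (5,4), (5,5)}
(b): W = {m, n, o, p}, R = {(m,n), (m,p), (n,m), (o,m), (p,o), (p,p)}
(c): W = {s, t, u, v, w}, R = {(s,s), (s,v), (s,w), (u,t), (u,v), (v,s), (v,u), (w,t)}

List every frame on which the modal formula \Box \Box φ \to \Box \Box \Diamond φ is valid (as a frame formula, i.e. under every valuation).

(a)

The schema corresponds to a generalized confluence (Geach) condition: \forall x \forall z (x R^2 z \to \exists w (x R^2 w \wedge zRw)).
(a): holds.
(b): fails — nR²n but no w with nR²w and nRw.
(c): fails — sR²t but no w* with sR²w* and tRw*.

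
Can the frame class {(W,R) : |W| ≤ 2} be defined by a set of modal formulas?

No

If a class were modally definable it would be closed under disjoint unions (Goldblatt–Thomason).
Any modal formula valid on each of 3 disjoint one-world frames is valid on their disjoint union (validity is preserved under disjoint unions). Each one-world frame has |W|=1≤2, but the union has |W|=3.
So no modal formula (or set of formulas) defines exactly the |W|≤2 frames.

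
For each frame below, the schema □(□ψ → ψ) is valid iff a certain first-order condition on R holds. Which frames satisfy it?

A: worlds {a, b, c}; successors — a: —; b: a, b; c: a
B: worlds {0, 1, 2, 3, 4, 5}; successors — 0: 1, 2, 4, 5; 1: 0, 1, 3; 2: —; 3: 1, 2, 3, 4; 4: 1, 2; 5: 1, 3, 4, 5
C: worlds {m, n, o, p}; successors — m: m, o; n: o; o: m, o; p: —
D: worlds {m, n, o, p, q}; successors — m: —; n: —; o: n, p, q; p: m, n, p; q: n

C

The schema corresponds to shift-reflexivity: ∀x ∀y (Rxy → Ryy).
A: fails — Rca but not Raa.
B: fails — R10 but not R00.
C: holds.
D: fails — Ron but not Rnn.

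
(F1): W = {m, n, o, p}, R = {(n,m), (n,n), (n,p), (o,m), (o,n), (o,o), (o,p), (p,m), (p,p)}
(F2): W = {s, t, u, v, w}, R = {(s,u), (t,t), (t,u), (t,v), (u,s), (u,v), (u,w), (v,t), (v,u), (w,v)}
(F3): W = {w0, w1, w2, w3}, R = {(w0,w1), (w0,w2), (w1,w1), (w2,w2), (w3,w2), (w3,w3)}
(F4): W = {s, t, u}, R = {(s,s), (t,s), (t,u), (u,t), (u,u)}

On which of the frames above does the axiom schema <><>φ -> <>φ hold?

Frame correspondent (Sahlqvist): forall x forall y forall z (Rxy & Ryz -> Rxz) — i.e. transitivity.
(F1): condition met.
(F2): fails — Ruv and Rvt but not Rut.
(F3): condition met.
(F4): fails — Rut and Rts but not Rus.

(F1), (F3)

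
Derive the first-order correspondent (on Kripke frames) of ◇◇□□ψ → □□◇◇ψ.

∀x ∀y ∀z ((xR²y ∧ xR²z) → ∃w (yR²w ∧ zR²w))

This is a Sahlqvist (Geach-type) schema ◇^2□^2ψ → □^2◇^2ψ.
First-order correspondent: ∀x ∀y ∀z ((xR²y ∧ xR²z) → ∃w (yR²w ∧ zR²w)).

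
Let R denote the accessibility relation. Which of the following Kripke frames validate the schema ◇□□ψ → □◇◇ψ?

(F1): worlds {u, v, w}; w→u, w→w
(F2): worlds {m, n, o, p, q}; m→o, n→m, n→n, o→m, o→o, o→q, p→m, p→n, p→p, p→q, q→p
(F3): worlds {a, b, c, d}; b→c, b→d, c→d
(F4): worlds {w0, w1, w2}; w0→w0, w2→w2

The schema corresponds to a generalized confluence (Geach) condition: ∀x ∀y ∀z ((xRy ∧ xRz) → ∃w (yR²w ∧ zR²w)).
(F1): fails — wRu, wRu but no t with uR²t and uR²t.
(F2): satisfies the condition.
(F3): fails — bRc, bRc but no w with cR²w and cR²w.
(F4): satisfies the condition.
Valid on: (F2), (F4).

(F2), (F4)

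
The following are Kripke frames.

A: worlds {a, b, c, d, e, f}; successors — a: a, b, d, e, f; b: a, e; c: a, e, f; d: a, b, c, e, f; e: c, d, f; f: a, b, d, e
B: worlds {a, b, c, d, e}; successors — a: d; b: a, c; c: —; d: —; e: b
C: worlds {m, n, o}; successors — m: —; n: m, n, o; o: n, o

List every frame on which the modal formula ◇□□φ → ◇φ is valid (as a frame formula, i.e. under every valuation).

A

The schema corresponds to a generalized confluence (Geach) condition: ∀x ∀y (xRy → ∃w (yR²w ∧ xRw)).
A: holds.
B: fails — aRd but no w with dR²w and aRw.
C: fails — nRm but no w with mR²w and nRw.
Valid on: A.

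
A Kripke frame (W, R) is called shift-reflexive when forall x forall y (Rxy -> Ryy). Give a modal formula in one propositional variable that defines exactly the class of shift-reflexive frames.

□(□p → p)

A defining formula is □(□p → p) (the T□ axiom).
Suppose □(□p→p) is valid. Take Rxy and set V(p)={w : Ryw}. Then at y, □p holds; since □(□p→p) at x, □p→p at y, so p at y, i.e. Ryy.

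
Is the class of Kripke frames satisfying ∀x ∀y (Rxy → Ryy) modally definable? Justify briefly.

Yes — defined by □(□r → r)

This is a Sahlqvist condition; the T□ axiom □(□r → r) defines it.
Suppose □(□r→r) is valid. Take Rxy and set V(r)={w : Ryw}. Then at y, □r holds; since □(□r→r) at x, □r→r at y, so r at y, i.e. Ryy.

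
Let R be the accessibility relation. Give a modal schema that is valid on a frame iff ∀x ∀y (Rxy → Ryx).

p → □◇p

The condition is symmetry. The B schema p → □◇p defines it.
Suppose p→□◇p is valid. Take Rxy and set V(p)={x}. Then p at x, so □◇p at x, so ◇p at y, so some z with Ryz has p; z=x, i.e. Ryx.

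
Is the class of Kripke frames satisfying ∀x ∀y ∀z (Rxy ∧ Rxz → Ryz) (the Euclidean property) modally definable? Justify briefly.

This is a Sahlqvist condition; the 5 axiom ◇q → □◇q defines it.
Suppose ◇q→□◇q is valid. Take Rxy, Rxz and set V(q)={y}. Then ◇q at x, so □◇q at x, so ◇q at z, so some w with Rzw has q; w=y, i.e. Rzy. By symmetry of the argument, Ryz.

Yes, by ◇q → □◇q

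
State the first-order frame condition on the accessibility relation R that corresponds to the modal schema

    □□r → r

This is a Sahlqvist (Geach-type) schema ◇^0□^2r → □^0◇^0r.
Minimal-valuation argument: fix x; take any y with xR^0y and any z with xR^0z. Set V(r) to the set of worlds R-reachable from y in exactly 2 steps. Then □^2r holds at y, so the antecedent holds at x; validity forces ◇^0r at z, giving a w with zR^0w and yR^2w.
First-order correspondent: ∀x ∃w (xR²w ∧ x = w).

∀x ∃w (xR²w ∧ x = w)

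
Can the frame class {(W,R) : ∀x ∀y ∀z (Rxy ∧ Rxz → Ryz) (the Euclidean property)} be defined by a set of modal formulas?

Yes: it is the Euclidean property, defined by the 5 schema ◇p → □◇p.

Definable; ◇p → □◇p defines it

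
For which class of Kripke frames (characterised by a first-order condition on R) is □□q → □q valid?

Suppose □□q→□q is valid. Take Rxy and set V(q)={w : xR²w}. Then □□q at x, so □q at x, so q at y, i.e. ∃z(Rxz∧Rzy).

density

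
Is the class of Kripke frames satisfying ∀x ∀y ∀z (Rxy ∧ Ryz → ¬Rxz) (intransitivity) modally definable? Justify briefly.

If a class were modally definable it would be closed under surjective bounded morphisms (Goldblatt–Thomason).
The 3-cycle (worlds w0,w1,w2 with w0→w1→w2→w0) is intransitive. Mapping every world to a single reflexive point • is a surjective bounded morphism; the reflexive point is not intransitive (R••∧R•• but R••).
So no modal formula (or set of formulas) defines exactly the intransitive frames.

No — not modally definable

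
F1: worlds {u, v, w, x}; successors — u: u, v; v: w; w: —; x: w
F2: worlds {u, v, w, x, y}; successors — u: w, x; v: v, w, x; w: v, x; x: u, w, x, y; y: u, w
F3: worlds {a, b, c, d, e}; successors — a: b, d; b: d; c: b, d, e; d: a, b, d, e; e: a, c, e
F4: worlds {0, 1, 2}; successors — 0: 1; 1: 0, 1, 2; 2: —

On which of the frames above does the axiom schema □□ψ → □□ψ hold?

The schema corresponds to a generalized confluence (Geach) condition: ∀x ∀z (xR²z → ∃w (xR²w ∧ z = w)).
F1: ✓.
F2: ✓.
F3: ✓.
F4: ✓.

F1, F2, F3, F4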